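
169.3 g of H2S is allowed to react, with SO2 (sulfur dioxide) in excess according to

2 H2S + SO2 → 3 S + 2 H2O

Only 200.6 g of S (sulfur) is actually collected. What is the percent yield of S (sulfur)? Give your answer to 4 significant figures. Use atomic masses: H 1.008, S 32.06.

M(H2S) = 2(1.008) + 32.06 = 34.076 g/mol.
M(S) = 32.06 g/mol.
n(H2S) = 169.30 g / 34.076 g/mol = 4.9683 mol.
From the equation the H2S:S mole ratio is 2:3, so n(S) = 4.9683 × 3/2 = 7.4525 mol.
Mass of S = 7.4525 mol × 32.06 g/mol = 238.93 g.
This is the theoretical yield. Percent yield = 200.6 g / 238.93 g × 100% = 83.959%.

83.96 %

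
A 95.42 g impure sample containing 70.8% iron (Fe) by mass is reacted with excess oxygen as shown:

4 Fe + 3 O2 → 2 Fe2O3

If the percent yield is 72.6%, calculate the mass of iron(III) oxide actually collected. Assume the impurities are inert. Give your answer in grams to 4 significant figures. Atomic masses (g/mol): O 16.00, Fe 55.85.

70.12 g

Pure Fe available = 95.42 g × 0.708 = 67.557 g.
M(Fe) = 55.85 g/mol.
M(Fe2O3) = 2(55.85) + 3(16.00) = 159.70 g/mol.
n(Fe) = 67.557 g / 55.85 g/mol = 1.2096 mol.
From the equation the Fe:Fe2O3 mole ratio is 4:2, so n(Fe2O3) = 1.2096 × 2/4 = 0.60481 mol.
Mass of Fe2O3 = 0.60481 mol × 159.70 g/mol = 96.588 g.
Actual mass collected = 96.588 g × 0.726 = 70.123 g.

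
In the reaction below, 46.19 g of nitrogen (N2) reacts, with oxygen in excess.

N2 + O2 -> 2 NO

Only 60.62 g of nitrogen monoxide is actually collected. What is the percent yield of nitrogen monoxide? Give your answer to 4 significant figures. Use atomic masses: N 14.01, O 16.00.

M(N2) = 2(14.01) = 28.02 g/mol.
M(NO) = 14.01 + 16.00 = 30.01 g/mol.
n(N2) = 46.190 g / 28.02 g/mol = 1.6485 mol.
From the equation the N2:NO mole ratio is 1:2, so n(NO) = 1.6485 × 2/1 = 3.2969 mol.
Mass of NO = 3.2969 mol × 30.01 g/mol = 98.941 g.
This is the theoretical yield. Percent yield = 60.62 g / 98.941 g × 100% = 61.269%.

61.27 %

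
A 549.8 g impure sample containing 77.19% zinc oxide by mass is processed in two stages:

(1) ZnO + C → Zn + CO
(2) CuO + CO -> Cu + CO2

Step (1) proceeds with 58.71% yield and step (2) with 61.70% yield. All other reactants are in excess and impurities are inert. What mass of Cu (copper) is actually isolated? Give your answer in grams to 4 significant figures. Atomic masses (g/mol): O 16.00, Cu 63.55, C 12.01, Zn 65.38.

Pure ZnO = 549.8 × 0.7719 = 424.39 g.
M(ZnO) = 65.38 + 16.00 = 81.38 g/mol.
M(Cu) = 63.55 g/mol.
n(ZnO) = 424.39 / 81.38 = 5.2149 mol.
Step 1 (ZnO:CO = 1:1): theoretical n(CO) = 5.2149 mol; at 58.71% yield, n(CO) = 3.0617 mol.
Step 2 (CO:Cu = 1:1): theoretical n(Cu) = 3.0617 mol, so theoretical mass = 3.0617 × 63.55 = 194.57 g.
At 61.70% yield, actual mass of Cu = 194.57 × 0.6170 = 120.05 g.

120.0 g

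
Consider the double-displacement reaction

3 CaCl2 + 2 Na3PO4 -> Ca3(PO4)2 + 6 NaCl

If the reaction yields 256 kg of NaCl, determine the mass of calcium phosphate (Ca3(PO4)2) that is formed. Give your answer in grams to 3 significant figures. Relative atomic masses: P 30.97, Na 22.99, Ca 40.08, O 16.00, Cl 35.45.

226000 g

M(NaCl) = 22.99 + 35.45 = 58.44 g/mol.
M(Ca3(PO4)2) = 3(40.08) + 2(30.97) + 8(16.00) = 310.18 g/mol.
Convert: 256 kg = 256000 g.
n(NaCl) = 256000 g / 58.44 g/mol = 4381 mol.
From the equation the NaCl:Ca3(PO4)2 mole ratio is 6:1, so n(Ca3(PO4)2) = 4381 × 1/6 = 730.1 mol.
Mass of Ca3(PO4)2 = 730.1 mol × 310.18 g/mol = 226500 g.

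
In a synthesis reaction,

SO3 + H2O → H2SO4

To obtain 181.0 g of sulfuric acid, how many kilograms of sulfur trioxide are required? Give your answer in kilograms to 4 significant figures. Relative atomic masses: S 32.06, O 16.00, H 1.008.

0.1478 kg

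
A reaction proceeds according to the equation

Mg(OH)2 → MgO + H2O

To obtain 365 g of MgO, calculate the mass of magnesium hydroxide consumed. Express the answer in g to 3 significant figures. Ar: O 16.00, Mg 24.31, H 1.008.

528 g

M(MgO) = 24.31 + 16.00 = 40.31 g/mol.
M(Mg(OH)2) = 24.31 + 2(16.00) + 2(1.008) = 58.326 g/mol.
n(MgO) = 365.0 g / 40.31 g/mol = 9.055 mol.
From the equation the MgO:Mg(OH)2 mole ratio is 1:1, so n(Mg(OH)2) = 9.055 × 1/1 = 9.055 mol.
Mass of Mg(OH)2 = 9.055 mol × 58.326 g/mol = 528.1 g.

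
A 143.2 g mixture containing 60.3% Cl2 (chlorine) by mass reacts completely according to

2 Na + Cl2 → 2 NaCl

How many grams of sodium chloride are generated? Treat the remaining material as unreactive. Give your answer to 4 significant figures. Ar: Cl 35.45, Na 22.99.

Mass of pure Cl2 = 143.2 g × 0.603 = 86.350 g.
M(Cl2) = 2(35.45) = 70.90 g/mol.
M(NaCl) = 22.99 + 35.45 = 58.44 g/mol.
n(Cl2) = 86.350 g / 70.90 g/mol = 1.2179 mol.
From the equation the Cl2:NaCl mole ratio is 1:2, so n(NaCl) = 1.2179 × 2/1 = 2.4358 mol.
Mass of NaCl = 2.4358 mol × 58.44 g/mol = 142.35 g.

142.3 g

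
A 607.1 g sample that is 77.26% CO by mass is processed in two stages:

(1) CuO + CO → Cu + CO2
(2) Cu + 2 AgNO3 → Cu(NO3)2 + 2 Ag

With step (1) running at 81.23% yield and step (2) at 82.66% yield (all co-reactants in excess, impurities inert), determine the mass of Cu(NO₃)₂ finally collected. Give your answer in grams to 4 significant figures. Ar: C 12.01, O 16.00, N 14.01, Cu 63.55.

Pure CO = 607.1 × 0.7726 = 469.05 g.
M(CO) = 12.01 + 16.00 = 28.01 g/mol.
M(Cu(NO3)2) = 63.55 + 2(14.01) + 6(16.00) = 187.57 g/mol.
n(CO) = 469.05 / 28.01 = 16.746 mol.
Step 1 (CO:Cu = 1:1): theoretical n(Cu) = 16.746 mol; at 81.23% yield, n(Cu) = 13.602 mol.
Step 2 (Cu:Cu(NO3)2 = 1:1): theoretical n(Cu(NO3)2) = 13.602 mol, so theoretical mass = 13.602 × 187.57 = 2551.4 g.
At 82.66% yield, actual mass of Cu(NO3)2 = 2551.4 × 0.8266 = 2109.0 g.

2109 g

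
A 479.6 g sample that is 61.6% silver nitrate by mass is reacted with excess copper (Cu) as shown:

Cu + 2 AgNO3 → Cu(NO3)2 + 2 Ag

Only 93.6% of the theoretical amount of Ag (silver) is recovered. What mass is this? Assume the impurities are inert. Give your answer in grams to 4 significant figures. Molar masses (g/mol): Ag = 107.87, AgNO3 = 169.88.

Pure AgNO3 available = 479.6 g × 0.616 = 295.43 g.
n(AgNO3) = 295.43 g / 169.88 g/mol = 1.7391 mol.
From the equation the AgNO3:Ag mole ratio is 2:2, so n(Ag) = 1.7391 × 2/2 = 1.7391 mol.
Mass of Ag = 1.7391 mol × 107.87 g/mol = 187.59 g.
Actual mass collected = 187.59 g × 0.936 = 175.59 g.

175.6 g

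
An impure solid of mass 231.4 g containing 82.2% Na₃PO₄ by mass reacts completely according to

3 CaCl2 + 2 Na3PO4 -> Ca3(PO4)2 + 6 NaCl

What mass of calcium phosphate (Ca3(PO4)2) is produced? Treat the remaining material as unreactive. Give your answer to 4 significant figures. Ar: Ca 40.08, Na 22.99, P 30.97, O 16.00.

179.9 g

Mass of pure Na3PO4 = 231.4 g × 0.822 = 190.21 g.
M(Na3PO4) = 3(22.99) + 30.97 + 4(16.00) = 163.94 g/mol.
M(Ca3(PO4)2) = 3(40.08) + 2(30.97) + 8(16.00) = 310.18 g/mol.
n(Na3PO4) = 190.21 g / 163.94 g/mol = 1.1602 mol.
From the equation the Na3PO4:Ca3(PO4)2 mole ratio is 2:1, so n(Ca3(PO4)2) = 1.1602 × 1/2 = 0.58012 mol.
Mass of Ca3(PO4)2 = 0.58012 mol × 310.18 g/mol = 179.94 g.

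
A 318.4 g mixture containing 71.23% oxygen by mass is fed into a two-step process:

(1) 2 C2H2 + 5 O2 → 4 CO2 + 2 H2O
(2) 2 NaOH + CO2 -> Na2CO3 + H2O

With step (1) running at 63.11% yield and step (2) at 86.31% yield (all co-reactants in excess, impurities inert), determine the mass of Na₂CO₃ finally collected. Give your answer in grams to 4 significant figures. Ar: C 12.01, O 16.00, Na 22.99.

327.3 g

Pure O2 = 318.4 × 0.7123 = 226.80 g.
M(O2) = 2(16.00) = 32.00 g/mol.
M(Na2CO3) = 2(22.99) + 12.01 + 3(16.00) = 105.99 g/mol.
n(O2) = 226.80 / 32.00 = 7.0874 mol.
Step 1 (O2:CO2 = 5:4): theoretical n(CO2) = 5.6699 mol; at 63.11% yield, n(CO2) = 3.5783 mol.
Step 2 (CO2:Na2CO3 = 1:1): theoretical n(Na2CO3) = 3.5783 mol, so theoretical mass = 3.5783 × 105.99 = 379.26 g.
At 86.31% yield, actual mass of Na2CO3 = 379.26 × 0.8631 = 327.34 g.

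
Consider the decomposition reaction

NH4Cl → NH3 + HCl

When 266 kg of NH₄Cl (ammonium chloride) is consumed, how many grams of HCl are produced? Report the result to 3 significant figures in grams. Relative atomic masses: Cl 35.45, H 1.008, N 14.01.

181000 g

M(NH4Cl) = 14.01 + 4(1.008) + 35.45 = 53.492 g/mol.
M(HCl) = 1.008 + 35.45 = 36.458 g/mol.
Convert: 266 kg = 266000 g.
n(NH4Cl) = 266000 g / 53.492 g/mol = 4973 mol.
From the equation the NH4Cl:HCl mole ratio is 1:1, so n(HCl) = 4973 × 1/1 = 4973 mol.
Mass of HCl = 4973 mol × 36.458 g/mol = 181300 g.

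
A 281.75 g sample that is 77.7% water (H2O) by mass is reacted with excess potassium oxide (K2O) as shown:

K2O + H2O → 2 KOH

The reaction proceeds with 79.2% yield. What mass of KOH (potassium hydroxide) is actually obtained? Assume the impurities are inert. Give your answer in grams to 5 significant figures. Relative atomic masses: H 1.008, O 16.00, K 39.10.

Pure H2O available = 281.75 g × 0.777 = 218.920 g.
M(H2O) = 2(1.008) + 16.00 = 18.016 g/mol.
M(KOH) = 39.10 + 16.00 + 1.008 = 56.108 g/mol.
n(H2O) = 218.920 g / 18.016 g/mol = 12.1514 mol.
From the equation the H2O:KOH mole ratio is 1:2, so n(KOH) = 12.1514 × 2/1 = 24.3028 mol.
Mass of KOH = 24.3028 mol × 56.108 g/mol = 1363.58 g.
Actual mass collected = 1363.58 g × 0.792 = 1079.96 g.

1080.0 g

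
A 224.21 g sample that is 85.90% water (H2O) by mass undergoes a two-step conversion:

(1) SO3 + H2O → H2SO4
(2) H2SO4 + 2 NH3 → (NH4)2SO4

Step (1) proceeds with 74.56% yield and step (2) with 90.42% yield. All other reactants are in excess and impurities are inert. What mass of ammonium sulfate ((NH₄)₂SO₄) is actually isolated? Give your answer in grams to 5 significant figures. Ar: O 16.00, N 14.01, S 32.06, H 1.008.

952.37 g

Pure H2O = 224.21 × 0.8590 = 192.596 g.
M(H2O) = 2(1.008) + 16.00 = 18.016 g/mol.
M((NH4)2SO4) = 2(14.01) + 8(1.008) + 32.06 + 4(16.00) = 132.144 g/mol.
n(H2O) = 192.596 / 18.016 = 10.6903 mol.
Step 1 (H2O:H2SO4 = 1:1): theoretical n(H2SO4) = 10.6903 mol; at 74.56% yield, n(H2SO4) = 7.97069 mol.
Step 2 (H2SO4:(NH4)2SO4 = 1:1): theoretical n((NH4)2SO4) = 7.97069 mol, so theoretical mass = 7.97069 × 132.144 = 1053.28 g.
At 90.42% yield, actual mass of (NH4)2SO4 = 1053.28 × 0.9042 = 952.374 g.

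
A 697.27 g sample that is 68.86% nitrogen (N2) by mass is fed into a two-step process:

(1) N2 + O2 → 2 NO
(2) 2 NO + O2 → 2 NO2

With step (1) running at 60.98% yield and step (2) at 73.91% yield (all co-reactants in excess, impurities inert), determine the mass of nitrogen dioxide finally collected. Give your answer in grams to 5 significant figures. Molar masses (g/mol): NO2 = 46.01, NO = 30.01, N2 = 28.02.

710.68 g

Pure N2 = 697.27 × 0.6886 = 480.140 g.
n(N2) = 480.140 / 28.02 = 17.1356 mol.
Step 1 (N2:NO = 1:2): theoretical n(NO) = 34.2712 mol; at 60.98% yield, n(NO) = 20.8986 mol.
Step 2 (NO:NO2 = 2:2): theoretical n(NO2) = 20.8986 mol, so theoretical mass = 20.8986 × 46.01 = 961.545 g.
At 73.91% yield, actual mass of NO2 = 961.545 × 0.7391 = 710.678 g.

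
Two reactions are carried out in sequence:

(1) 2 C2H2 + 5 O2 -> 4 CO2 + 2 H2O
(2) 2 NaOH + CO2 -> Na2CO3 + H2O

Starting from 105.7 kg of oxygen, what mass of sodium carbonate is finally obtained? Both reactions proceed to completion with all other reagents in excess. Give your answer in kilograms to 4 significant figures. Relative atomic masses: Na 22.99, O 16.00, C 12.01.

280.1 kg

M(O2) = 2(16.00) = 32.00 g/mol.
M(Na2CO3) = 2(22.99) + 12.01 + 3(16.00) = 105.99 g/mol.
105.7 kg = 105700 g.
n(O2) = 105700 / 32.00 = 3303.1 mol.
Step 1 gives a 5:4 ratio of O2 to CO2, so n(CO2) = 2642.5 mol.
In step 2 the CO2:Na2CO3 ratio is 1:1, so n(Na2CO3) = 2642.5 mol.
Mass of Na2CO3 = 2642.5 × 105.99 = 280080 g = 280.1 kg.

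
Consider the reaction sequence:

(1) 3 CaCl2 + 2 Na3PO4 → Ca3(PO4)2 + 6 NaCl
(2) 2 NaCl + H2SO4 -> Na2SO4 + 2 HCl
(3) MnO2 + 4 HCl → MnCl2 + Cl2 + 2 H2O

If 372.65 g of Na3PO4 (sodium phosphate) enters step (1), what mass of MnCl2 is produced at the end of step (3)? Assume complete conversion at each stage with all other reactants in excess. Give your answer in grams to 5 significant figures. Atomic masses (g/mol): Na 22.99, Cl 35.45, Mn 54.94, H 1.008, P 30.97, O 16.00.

M(Na3PO4) = 3(22.99) + 30.97 + 4(16.00) = 163.94 g/mol.
M(MnCl2) = 54.94 + 2(35.45) = 125.84 g/mol.
n(Na3PO4) = 372.65 / 163.94 = 2.27309 mol.
Reaction (1): Na3PO4→NaCl ratio 2:6 ⇒ n(NaCl) = 6.81926 mol.
Reaction (2): NaCl→HCl ratio 2:2 ⇒ n(HCl) = 6.81926 mol.
Reaction (3): HCl→MnCl2 ratio 4:1 ⇒ n(MnCl2) = 1.70482 mol.
Mass of MnCl2 = 1.70482 × 125.84 = 214.534 g.

214.53 g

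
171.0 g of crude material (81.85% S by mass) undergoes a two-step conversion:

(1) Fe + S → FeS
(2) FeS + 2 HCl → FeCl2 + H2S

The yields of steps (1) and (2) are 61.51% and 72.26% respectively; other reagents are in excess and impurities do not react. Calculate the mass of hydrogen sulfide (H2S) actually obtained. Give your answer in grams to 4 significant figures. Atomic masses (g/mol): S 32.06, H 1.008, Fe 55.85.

Pure S = 171.0 × 0.8185 = 139.96 g.
M(S) = 32.06 g/mol.
M(H2S) = 2(1.008) + 32.06 = 34.076 g/mol.
n(S) = 139.96 / 32.06 = 4.3657 mol.
Step 1 (S:FeS = 1:1): theoretical n(FeS) = 4.3657 mol; at 61.51% yield, n(FeS) = 2.6853 mol.
Step 2 (FeS:H2S = 1:1): theoretical n(H2S) = 2.6853 mol, so theoretical mass = 2.6853 × 34.076 = 91.505 g.
At 72.26% yield, actual mass of H2S = 91.505 × 0.7226 = 66.122 g.

66.12 g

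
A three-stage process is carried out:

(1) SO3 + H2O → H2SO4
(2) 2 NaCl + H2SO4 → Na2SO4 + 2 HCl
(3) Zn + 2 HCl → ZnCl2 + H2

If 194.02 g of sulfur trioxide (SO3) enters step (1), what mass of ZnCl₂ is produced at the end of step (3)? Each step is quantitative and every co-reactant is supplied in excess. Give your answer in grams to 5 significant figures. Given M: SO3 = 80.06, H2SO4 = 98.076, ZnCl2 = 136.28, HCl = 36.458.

330.27 g

n(SO3) = 194.02 / 80.06 = 2.42343 mol.
Reaction (1): SO3→H2SO4 ratio 1:1 ⇒ n(H2SO4) = 2.42343 mol.
Reaction (2): H2SO4→HCl ratio 1:2 ⇒ n(HCl) = 4.84686 mol.
Reaction (3): HCl→ZnCl2 ratio 2:1 ⇒ n(ZnCl2) = 2.42343 mol.
Mass of ZnCl2 = 2.42343 × 136.28 = 330.265 g.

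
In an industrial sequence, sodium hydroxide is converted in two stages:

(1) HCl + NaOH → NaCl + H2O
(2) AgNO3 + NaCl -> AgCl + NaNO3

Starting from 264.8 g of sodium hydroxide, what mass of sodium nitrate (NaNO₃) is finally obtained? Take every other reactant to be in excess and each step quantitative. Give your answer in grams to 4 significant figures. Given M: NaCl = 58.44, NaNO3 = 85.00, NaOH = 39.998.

n(NaOH) = 264.80 / 39.998 = 6.6203 mol.
Step 1 gives a 1:1 ratio of NaOH to NaCl, so n(NaCl) = 6.6203 mol.
In step 2 the NaCl:NaNO3 ratio is 1:1, so n(NaNO3) = 6.6203 mol.
Mass of NaNO3 = 6.6203 × 85.00 = 562.73 g.

562.7 g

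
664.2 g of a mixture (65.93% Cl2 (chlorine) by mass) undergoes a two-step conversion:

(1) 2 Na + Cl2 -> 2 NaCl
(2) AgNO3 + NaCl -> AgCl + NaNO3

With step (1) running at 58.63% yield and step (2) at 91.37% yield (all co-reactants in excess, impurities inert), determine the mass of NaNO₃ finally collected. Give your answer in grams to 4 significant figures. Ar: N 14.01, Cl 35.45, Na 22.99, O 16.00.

562.5 g

Pure Cl2 = 664.2 × 0.6593 = 437.91 g.
M(Cl2) = 2(35.45) = 70.90 g/mol.
M(NaNO3) = 22.99 + 14.01 + 3(16.00) = 85.00 g/mol.
n(Cl2) = 437.91 / 70.90 = 6.1764 mol.
Step 1 (Cl2:NaCl = 1:2): theoretical n(NaCl) = 12.353 mol; at 58.63% yield, n(NaCl) = 7.2425 mol.
Step 2 (NaCl:NaNO3 = 1:1): theoretical n(NaNO3) = 7.2425 mol, so theoretical mass = 7.2425 × 85.00 = 615.61 g.
At 91.37% yield, actual mass of NaNO3 = 615.61 × 0.9137 = 562.48 g.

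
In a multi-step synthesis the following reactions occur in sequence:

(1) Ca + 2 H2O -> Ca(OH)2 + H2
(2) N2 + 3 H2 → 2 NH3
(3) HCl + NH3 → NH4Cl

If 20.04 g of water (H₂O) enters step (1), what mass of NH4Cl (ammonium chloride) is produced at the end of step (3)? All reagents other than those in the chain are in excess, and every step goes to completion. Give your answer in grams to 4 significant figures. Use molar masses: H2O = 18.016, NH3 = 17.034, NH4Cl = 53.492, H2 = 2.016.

19.83 g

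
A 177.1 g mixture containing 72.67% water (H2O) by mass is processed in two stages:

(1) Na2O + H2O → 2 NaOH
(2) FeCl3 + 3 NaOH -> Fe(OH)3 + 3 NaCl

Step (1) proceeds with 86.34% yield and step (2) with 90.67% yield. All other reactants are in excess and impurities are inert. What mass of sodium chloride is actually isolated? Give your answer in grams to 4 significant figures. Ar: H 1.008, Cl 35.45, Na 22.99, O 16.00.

653.6 g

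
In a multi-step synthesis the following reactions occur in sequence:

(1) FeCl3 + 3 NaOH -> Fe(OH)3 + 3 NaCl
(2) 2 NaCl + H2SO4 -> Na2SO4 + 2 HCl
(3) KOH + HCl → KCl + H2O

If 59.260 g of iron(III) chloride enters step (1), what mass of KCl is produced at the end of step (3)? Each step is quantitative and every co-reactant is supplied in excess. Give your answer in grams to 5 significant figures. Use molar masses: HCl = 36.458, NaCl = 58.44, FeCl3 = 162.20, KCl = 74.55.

81.711 g

n(FeCl3) = 59.260 / 162.20 = 0.365351 mol.
Reaction (1): FeCl3→NaCl ratio 1:3 ⇒ n(NaCl) = 1.09605 mol.
Reaction (2): NaCl→HCl ratio 2:2 ⇒ n(HCl) = 1.09605 mol.
Reaction (3): HCl→KCl ratio 1:1 ⇒ n(KCl) = 1.09605 mol.
Mass of KCl = 1.09605 × 74.55 = 81.7108 g.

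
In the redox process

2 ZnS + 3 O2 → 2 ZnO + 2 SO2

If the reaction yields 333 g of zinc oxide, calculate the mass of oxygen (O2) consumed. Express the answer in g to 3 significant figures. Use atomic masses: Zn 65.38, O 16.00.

196 g

M(ZnO) = 65.38 + 16.00 = 81.38 g/mol.
M(O2) = 2(16.00) = 32.00 g/mol.
n(ZnO) = 333.0 g / 81.38 g/mol = 4.092 mol.
From the equation the ZnO:O2 mole ratio is 2:3, so n(O2) = 4.092 × 3/2 = 6.138 mol.
Mass of O2 = 6.138 mol × 32.00 g/mol = 196.4 g.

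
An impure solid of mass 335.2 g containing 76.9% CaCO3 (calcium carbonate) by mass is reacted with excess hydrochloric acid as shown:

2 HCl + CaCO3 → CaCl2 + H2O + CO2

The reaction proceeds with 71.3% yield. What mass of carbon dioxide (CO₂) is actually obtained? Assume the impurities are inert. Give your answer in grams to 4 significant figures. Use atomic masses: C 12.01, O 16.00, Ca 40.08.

Pure CaCO3 available = 335.2 g × 0.769 = 257.77 g.
M(CaCO3) = 40.08 + 12.01 + 3(16.00) = 100.09 g/mol.
M(CO2) = 12.01 + 2(16.00) = 44.01 g/mol.
n(CaCO3) = 257.77 g / 100.09 g/mol = 2.5754 mol.
From the equation the CaCO3:CO2 mole ratio is 1:1, so n(CO2) = 2.5754 × 1/1 = 2.5754 mol.
Mass of CO2 = 2.5754 mol × 44.01 g/mol = 113.34 g.
Actual mass collected = 113.34 g × 0.713 = 80.813 g.

80.81 g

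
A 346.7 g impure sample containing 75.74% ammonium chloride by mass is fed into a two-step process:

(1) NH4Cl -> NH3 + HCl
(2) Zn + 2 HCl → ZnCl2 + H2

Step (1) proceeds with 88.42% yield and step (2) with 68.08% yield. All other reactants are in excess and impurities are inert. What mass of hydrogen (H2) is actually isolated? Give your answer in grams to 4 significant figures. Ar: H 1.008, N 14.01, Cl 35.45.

Pure NH4Cl = 346.7 × 0.7574 = 262.59 g.
M(NH4Cl) = 14.01 + 4(1.008) + 35.45 = 53.492 g/mol.
M(H2) = 2(1.008) = 2.016 g/mol.
n(NH4Cl) = 262.59 / 53.492 = 4.9090 mol.
Step 1 (NH4Cl:HCl = 1:1): theoretical n(HCl) = 4.9090 mol; at 88.42% yield, n(HCl) = 4.3405 mol.
Step 2 (HCl:H2 = 2:1): theoretical n(H2) = 2.1703 mol, so theoretical mass = 2.1703 × 2.016 = 4.3752 g.
At 68.08% yield, actual mass of H2 = 4.3752 × 0.6808 = 2.9787 g.

2.979 g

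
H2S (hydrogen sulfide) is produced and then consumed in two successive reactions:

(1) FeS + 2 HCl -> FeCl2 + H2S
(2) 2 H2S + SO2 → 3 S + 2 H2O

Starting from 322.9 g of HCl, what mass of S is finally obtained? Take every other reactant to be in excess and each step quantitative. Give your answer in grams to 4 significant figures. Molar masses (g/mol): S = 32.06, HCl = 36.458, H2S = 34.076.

n(HCl) = 322.90 / 36.458 = 8.8568 mol.
Step 1 gives a 2:1 ratio of HCl to H2S, so n(H2S) = 4.4284 mol.
In step 2 the H2S:S ratio is 2:3, so n(S) = 6.6426 mol.
Mass of S = 6.6426 × 32.06 = 212.96 g.

213.0 g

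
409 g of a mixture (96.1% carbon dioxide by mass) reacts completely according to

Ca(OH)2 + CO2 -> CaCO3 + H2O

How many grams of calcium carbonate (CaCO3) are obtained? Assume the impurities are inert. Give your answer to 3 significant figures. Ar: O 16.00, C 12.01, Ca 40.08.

894 g

Mass of pure CO2 = 409 g × 0.961 = 393.0 g.
M(CO2) = 12.01 + 2(16.00) = 44.01 g/mol.
M(CaCO3) = 40.08 + 12.01 + 3(16.00) = 100.09 g/mol.
n(CO2) = 393.0 g / 44.01 g/mol = 8.931 mol.
From the equation the CO2:CaCO3 mole ratio is 1:1, so n(CaCO3) = 8.931 × 1/1 = 8.931 mol.
Mass of CaCO3 = 8.931 mol × 100.09 g/mol = 893.9 g.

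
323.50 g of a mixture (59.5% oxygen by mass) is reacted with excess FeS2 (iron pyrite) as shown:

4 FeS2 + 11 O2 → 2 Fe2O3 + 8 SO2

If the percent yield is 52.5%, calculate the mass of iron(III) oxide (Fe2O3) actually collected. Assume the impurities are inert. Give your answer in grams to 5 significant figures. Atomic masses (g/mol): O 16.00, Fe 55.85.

91.694 g

Pure O2 available = 323.50 g × 0.595 = 192.482 g.
M(O2) = 2(16.00) = 32.00 g/mol.
M(Fe2O3) = 2(55.85) + 3(16.00) = 159.70 g/mol.
n(O2) = 192.482 g / 32.00 g/mol = 6.01508 mol.
From the equation the O2:Fe2O3 mole ratio is 11:2, so n(Fe2O3) = 6.01508 × 2/11 = 1.09365 mol.
Mass of Fe2O3 = 1.09365 mol × 159.70 g/mol = 174.656 g.
Actual mass collected = 174.656 g × 0.525 = 91.6944 g.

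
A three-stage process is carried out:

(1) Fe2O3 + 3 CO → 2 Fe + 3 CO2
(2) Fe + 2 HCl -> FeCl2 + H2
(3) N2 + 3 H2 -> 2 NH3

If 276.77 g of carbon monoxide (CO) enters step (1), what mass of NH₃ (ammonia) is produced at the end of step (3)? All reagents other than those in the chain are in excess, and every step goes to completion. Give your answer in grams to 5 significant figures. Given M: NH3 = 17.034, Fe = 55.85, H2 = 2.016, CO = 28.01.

74.807 g

n(CO) = 276.77 / 28.01 = 9.88111 mol.
Reaction (1): CO→Fe ratio 3:2 ⇒ n(Fe) = 6.58741 mol.
Reaction (2): Fe→H2 ratio 1:1 ⇒ n(H2) = 6.58741 mol.
Reaction (3): H2→NH3 ratio 3:2 ⇒ n(NH3) = 4.39161 mol.
Mass of NH3 = 4.39161 × 17.034 = 74.8066 g.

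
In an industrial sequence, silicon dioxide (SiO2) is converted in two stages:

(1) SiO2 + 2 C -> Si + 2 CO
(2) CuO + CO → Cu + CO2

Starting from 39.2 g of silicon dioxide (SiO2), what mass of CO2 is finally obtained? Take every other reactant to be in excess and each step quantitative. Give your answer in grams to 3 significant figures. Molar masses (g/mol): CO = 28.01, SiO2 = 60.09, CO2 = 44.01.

57.4 g

n(SiO2) = 39.20 / 60.09 = 0.6524 mol.
Step 1 gives a 1:2 ratio of SiO2 to CO, so n(CO) = 1.305 mol.
In step 2 the CO:CO2 ratio is 1:1, so n(CO2) = 1.305 mol.
Mass of CO2 = 1.305 × 44.01 = 57.42 g.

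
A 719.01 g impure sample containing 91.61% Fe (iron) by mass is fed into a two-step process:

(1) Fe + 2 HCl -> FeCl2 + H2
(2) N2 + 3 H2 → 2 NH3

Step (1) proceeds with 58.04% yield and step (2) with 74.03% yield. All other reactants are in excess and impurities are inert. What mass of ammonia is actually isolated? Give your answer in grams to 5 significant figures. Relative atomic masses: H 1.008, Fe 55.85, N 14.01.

Pure Fe = 719.01 × 0.9161 = 658.685 g.
M(Fe) = 55.85 g/mol.
M(NH3) = 14.01 + 3(1.008) = 17.034 g/mol.
n(Fe) = 658.685 / 55.85 = 11.7938 mol.
Step 1 (Fe:H2 = 1:1): theoretical n(H2) = 11.7938 mol; at 58.04% yield, n(H2) = 6.84514 mol.
Step 2 (H2:NH3 = 3:2): theoretical n(NH3) = 4.56342 mol, so theoretical mass = 4.56342 × 17.034 = 77.7334 g.
At 74.03% yield, actual mass of NH3 = 77.7334 × 0.7403 = 57.5460 g.

57.546 g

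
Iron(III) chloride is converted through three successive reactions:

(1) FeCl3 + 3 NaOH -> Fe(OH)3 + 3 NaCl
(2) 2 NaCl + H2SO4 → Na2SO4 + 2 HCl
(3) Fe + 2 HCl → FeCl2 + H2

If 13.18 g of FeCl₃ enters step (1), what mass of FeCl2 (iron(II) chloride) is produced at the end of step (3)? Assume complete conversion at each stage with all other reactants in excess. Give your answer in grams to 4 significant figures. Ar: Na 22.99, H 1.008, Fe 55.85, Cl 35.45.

M(FeCl3) = 55.85 + 3(35.45) = 162.20 g/mol.
M(FeCl2) = 55.85 + 2(35.45) = 126.75 g/mol.
n(FeCl3) = 13.18 / 162.20 = 0.081258 mol.
Reaction (1): FeCl3→NaCl ratio 1:3 ⇒ n(NaCl) = 0.24377 mol.
Reaction (2): NaCl→HCl ratio 2:2 ⇒ n(HCl) = 0.24377 mol.
Reaction (3): HCl→FeCl2 ratio 2:1 ⇒ n(FeCl2) = 0.12189 mol.
Mass of FeCl2 = 0.12189 × 126.75 = 15.449 g.

15.45 g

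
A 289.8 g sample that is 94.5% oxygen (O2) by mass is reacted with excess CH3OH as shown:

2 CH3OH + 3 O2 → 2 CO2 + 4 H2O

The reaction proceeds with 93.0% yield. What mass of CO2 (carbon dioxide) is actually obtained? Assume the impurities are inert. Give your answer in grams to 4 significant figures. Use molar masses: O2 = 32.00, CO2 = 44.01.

233.5 g

Pure O2 available = 289.8 g × 0.945 = 273.86 g.
n(O2) = 273.86 g / 32.00 g/mol = 8.5582 mol.
From the equation the O2:CO2 mole ratio is 3:2, so n(CO2) = 8.5582 × 2/3 = 5.7054 mol.
Mass of CO2 = 5.7054 mol × 44.01 g/mol = 251.10 g.
Actual mass collected = 251.10 g × 0.930 = 233.52 g.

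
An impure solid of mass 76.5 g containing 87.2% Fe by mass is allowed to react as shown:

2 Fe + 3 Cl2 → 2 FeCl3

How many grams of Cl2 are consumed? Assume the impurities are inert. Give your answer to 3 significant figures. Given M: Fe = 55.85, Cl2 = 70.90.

127 g

Mass of pure Fe = 76.5 g × 0.872 = 66.71 g.
n(Fe) = 66.71 g / 55.85 g/mol = 1.194 mol.
From the equation the Fe:Cl2 mole ratio is 2:3, so n(Cl2) = 1.194 × 3/2 = 1.792 mol.
Mass of Cl2 = 1.792 mol × 70.90 g/mol = 127.0 g.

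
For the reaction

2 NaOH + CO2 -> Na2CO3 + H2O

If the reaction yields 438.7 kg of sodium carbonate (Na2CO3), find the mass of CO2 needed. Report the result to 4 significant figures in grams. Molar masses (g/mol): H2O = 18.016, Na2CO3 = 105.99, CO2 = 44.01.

182200 g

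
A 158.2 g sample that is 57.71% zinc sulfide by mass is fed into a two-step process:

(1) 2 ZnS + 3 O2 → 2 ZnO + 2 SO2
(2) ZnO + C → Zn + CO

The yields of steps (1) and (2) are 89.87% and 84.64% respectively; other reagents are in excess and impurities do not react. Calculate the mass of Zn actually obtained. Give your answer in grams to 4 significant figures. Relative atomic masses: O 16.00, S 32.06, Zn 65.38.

46.60 g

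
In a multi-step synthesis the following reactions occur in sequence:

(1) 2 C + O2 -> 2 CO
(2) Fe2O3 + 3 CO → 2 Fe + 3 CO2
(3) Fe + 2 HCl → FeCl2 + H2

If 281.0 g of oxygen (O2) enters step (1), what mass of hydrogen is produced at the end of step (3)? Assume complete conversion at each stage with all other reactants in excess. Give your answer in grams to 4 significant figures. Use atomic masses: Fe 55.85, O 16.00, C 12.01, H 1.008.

23.60 g

M(O2) = 2(16.00) = 32.00 g/mol.
M(H2) = 2(1.008) = 2.016 g/mol.
n(O2) = 281.0 / 32.00 = 8.7812 mol.
Reaction (1): O2→CO ratio 1:2 ⇒ n(CO) = 17.562 mol.
Reaction (2): CO→Fe ratio 3:2 ⇒ n(Fe) = 11.708 mol.
Reaction (3): Fe→H2 ratio 1:1 ⇒ n(H2) = 11.708 mol.
Mass of H2 = 11.708 × 2.016 = 23.604 g.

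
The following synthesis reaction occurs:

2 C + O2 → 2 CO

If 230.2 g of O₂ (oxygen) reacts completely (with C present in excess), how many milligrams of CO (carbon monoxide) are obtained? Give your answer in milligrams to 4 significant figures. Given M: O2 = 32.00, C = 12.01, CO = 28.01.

403000 mg

n(O2) = 230.20 g / 32.00 g/mol = 7.1937 mol.
From the equation the O2:CO mole ratio is 1:2, so n(CO) = 7.1937 × 2/1 = 14.387 mol.
Mass of CO = 14.387 mol × 28.01 g/mol = 402.99 g.
Converting to mg: 402.99 g = 403000 mg.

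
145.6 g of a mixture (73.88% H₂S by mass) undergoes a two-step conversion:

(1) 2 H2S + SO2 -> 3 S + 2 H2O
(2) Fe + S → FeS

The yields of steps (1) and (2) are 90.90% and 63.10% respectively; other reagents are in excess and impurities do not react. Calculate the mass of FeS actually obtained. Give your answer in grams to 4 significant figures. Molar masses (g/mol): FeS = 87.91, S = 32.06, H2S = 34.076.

Pure H2S = 145.6 × 0.7388 = 107.57 g.
n(H2S) = 107.57 / 34.076 = 3.1567 mol.
Step 1 (H2S:S = 2:3): theoretical n(S) = 4.7351 mol; at 90.90% yield, n(S) = 4.3042 mol.
Step 2 (S:FeS = 1:1): theoretical n(FeS) = 4.3042 mol, so theoretical mass = 4.3042 × 87.91 = 378.38 g.
At 63.10% yield, actual mass of FeS = 378.38 × 0.6310 = 238.76 g.

238.8 g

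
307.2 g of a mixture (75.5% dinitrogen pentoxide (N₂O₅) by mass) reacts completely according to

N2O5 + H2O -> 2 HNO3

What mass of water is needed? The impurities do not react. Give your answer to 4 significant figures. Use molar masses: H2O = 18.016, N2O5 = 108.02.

Mass of pure N2O5 = 307.2 g × 0.755 = 231.94 g.
n(N2O5) = 231.94 g / 108.02 g/mol = 2.1472 mol.
From the equation the N2O5:H2O mole ratio is 1:1, so n(H2O) = 2.1472 × 1/1 = 2.1472 mol.
Mass of H2O = 2.1472 mol × 18.016 g/mol = 38.683 g.

38.68 g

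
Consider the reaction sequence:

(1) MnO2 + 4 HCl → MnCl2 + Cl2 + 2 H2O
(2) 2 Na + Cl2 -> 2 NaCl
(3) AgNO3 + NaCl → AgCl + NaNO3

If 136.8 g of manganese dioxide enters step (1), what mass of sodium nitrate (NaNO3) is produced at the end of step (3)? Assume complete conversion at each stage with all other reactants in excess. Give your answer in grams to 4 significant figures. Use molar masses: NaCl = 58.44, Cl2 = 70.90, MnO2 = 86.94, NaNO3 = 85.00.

267.5 g

n(MnO2) = 136.8 / 86.94 = 1.5735 mol.
Reaction (1): MnO2→Cl2 ratio 1:1 ⇒ n(Cl2) = 1.5735 mol.
Reaction (2): Cl2→NaCl ratio 1:2 ⇒ n(NaCl) = 3.1470 mol.
Reaction (3): NaCl→NaNO3 ratio 1:1 ⇒ n(NaNO3) = 3.1470 mol.
Mass of NaNO3 = 3.1470 × 85.00 = 267.49 g.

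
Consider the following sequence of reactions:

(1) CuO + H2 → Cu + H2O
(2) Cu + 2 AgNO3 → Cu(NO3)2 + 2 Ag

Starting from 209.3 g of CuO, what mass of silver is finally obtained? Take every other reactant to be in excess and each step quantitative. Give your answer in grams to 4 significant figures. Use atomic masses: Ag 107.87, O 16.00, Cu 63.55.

567.6 g

M(CuO) = 63.55 + 16.00 = 79.55 g/mol.
M(Ag) = 107.87 g/mol.
n(CuO) = 209.30 / 79.55 = 2.6310 mol.
Step 1 gives a 1:1 ratio of CuO to Cu, so n(Cu) = 2.6310 mol.
In step 2 the Cu:Ag ratio is 1:2, so n(Ag) = 5.2621 mol.
Mass of Ag = 5.2621 × 107.87 = 567.62 g.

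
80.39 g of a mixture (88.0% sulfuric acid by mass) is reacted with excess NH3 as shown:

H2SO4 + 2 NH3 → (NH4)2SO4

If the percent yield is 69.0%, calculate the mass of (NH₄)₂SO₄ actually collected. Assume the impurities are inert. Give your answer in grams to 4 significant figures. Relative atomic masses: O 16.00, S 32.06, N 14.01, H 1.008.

65.77 g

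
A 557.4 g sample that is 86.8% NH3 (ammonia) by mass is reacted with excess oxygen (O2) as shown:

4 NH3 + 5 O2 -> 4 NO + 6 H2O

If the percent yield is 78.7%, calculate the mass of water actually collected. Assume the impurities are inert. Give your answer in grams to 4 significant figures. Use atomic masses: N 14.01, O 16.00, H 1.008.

604.1 g

Pure NH3 available = 557.4 g × 0.868 = 483.82 g.
M(NH3) = 14.01 + 3(1.008) = 17.034 g/mol.
M(H2O) = 2(1.008) + 16.00 = 18.016 g/mol.
n(NH3) = 483.82 g / 17.034 g/mol = 28.403 mol.
From the equation the NH3:H2O mole ratio is 4:6, so n(H2O) = 28.403 × 6/4 = 42.605 mol.
Mass of H2O = 42.605 mol × 18.016 g/mol = 767.57 g.
Actual mass collected = 767.57 g × 0.787 = 604.08 g.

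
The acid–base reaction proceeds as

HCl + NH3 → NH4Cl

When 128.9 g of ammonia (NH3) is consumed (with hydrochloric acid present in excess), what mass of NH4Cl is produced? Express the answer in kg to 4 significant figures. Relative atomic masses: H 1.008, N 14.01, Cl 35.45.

M(NH3) = 14.01 + 3(1.008) = 17.034 g/mol.
M(NH4Cl) = 14.01 + 4(1.008) + 35.45 = 53.492 g/mol.
n(NH3) = 128.90 g / 17.034 g/mol = 7.5672 mol.
From the equation the NH3:NH4Cl mole ratio is 1:1, so n(NH4Cl) = 7.5672 × 1/1 = 7.5672 mol.
Mass of NH4Cl = 7.5672 mol × 53.492 g/mol = 404.79 g.
Converting to kg: 404.79 g = 0.4048 kg.

0.4048 kg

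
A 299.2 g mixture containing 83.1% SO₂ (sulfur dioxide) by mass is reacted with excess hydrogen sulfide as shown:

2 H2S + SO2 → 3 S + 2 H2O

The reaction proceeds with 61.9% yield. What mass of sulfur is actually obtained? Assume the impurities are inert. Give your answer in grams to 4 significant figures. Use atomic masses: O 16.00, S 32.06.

231.1 g

Pure SO2 available = 299.2 g × 0.831 = 248.64 g.
M(SO2) = 32.06 + 2(16.00) = 64.06 g/mol.
M(S) = 32.06 g/mol.
n(SO2) = 248.64 g / 64.06 g/mol = 3.8813 mol.
From the equation the SO2:S mole ratio is 1:3, so n(S) = 3.8813 × 3/1 = 11.644 mol.
Mass of S = 11.644 mol × 32.06 g/mol = 373.30 g.
Actual mass collected = 373.30 g × 0.619 = 231.07 g.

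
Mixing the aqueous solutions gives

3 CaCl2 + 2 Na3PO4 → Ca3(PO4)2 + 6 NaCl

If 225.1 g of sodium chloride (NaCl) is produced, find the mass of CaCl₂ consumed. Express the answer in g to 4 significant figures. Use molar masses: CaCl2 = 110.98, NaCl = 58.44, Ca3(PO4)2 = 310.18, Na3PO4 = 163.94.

n(NaCl) = 225.10 g / 58.44 g/mol = 3.8518 mol.
From the equation the NaCl:CaCl2 mole ratio is 6:3, so n(CaCl2) = 3.8518 × 3/6 = 1.9259 mol.
Mass of CaCl2 = 1.9259 mol × 110.98 g/mol = 213.74 g.

213.7 g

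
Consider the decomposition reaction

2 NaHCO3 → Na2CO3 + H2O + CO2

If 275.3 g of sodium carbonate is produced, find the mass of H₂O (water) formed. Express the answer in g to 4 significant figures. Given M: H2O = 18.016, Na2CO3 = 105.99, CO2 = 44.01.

46.80 g

n(Na2CO3) = 275.30 g / 105.99 g/mol = 2.5974 mol.
From the equation the Na2CO3:H2O mole ratio is 1:1, so n(H2O) = 2.5974 × 1/1 = 2.5974 mol.
Mass of H2O = 2.5974 mol × 18.016 g/mol = 46.795 g.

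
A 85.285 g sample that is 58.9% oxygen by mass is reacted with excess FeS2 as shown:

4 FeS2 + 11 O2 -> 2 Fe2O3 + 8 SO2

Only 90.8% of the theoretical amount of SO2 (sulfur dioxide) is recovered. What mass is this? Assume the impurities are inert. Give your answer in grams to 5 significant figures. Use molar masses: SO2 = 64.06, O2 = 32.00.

Pure O2 available = 85.285 g × 0.589 = 50.2329 g.
n(O2) = 50.2329 g / 32.00 g/mol = 1.56978 mol.
From the equation the O2:SO2 mole ratio is 11:8, so n(SO2) = 1.56978 × 8/11 = 1.14166 mol.
Mass of SO2 = 1.14166 mol × 64.06 g/mol = 73.1345 g.
Actual mass collected = 73.1345 g × 0.908 = 66.4061 g.

66.406 g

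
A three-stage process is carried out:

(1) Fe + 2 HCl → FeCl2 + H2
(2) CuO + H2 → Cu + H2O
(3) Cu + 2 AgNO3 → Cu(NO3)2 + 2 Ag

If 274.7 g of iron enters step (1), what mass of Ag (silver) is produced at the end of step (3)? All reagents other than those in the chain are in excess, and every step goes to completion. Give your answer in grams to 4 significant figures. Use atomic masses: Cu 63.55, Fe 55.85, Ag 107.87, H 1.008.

1061 g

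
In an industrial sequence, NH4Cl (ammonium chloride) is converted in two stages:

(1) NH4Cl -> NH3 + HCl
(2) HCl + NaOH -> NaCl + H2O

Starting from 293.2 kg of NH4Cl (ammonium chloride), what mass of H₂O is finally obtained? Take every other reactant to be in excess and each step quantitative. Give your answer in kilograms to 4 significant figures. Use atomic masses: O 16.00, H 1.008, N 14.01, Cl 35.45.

M(NH4Cl) = 14.01 + 4(1.008) + 35.45 = 53.492 g/mol.
M(H2O) = 2(1.008) + 16.00 = 18.016 g/mol.
293.2 kg = 293200 g.
n(NH4Cl) = 293200 / 53.492 = 5481.2 mol.
Step 1 gives a 1:1 ratio of NH4Cl to HCl, so n(HCl) = 5481.2 mol.
In step 2 the HCl:H2O ratio is 1:1, so n(H2O) = 5481.2 mol.
Mass of H2O = 5481.2 × 18.016 = 98749 g = 98.75 kg.

98.75 kg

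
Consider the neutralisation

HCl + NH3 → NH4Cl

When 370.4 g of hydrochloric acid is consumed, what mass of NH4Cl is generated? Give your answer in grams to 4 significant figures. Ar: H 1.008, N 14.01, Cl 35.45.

543.5 g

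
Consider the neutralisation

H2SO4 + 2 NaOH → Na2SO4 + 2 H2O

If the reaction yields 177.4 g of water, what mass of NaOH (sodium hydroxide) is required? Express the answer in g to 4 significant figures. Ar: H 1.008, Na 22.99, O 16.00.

M(H2O) = 2(1.008) + 16.00 = 18.016 g/mol.
M(NaOH) = 22.99 + 16.00 + 1.008 = 39.998 g/mol.
n(H2O) = 177.40 g / 18.016 g/mol = 9.8468 mol.
From the equation the H2O:NaOH mole ratio is 2:2, so n(NaOH) = 9.8468 × 2/2 = 9.8468 mol.
Mass of NaOH = 9.8468 mol × 39.998 g/mol = 393.85 g.

393.9 g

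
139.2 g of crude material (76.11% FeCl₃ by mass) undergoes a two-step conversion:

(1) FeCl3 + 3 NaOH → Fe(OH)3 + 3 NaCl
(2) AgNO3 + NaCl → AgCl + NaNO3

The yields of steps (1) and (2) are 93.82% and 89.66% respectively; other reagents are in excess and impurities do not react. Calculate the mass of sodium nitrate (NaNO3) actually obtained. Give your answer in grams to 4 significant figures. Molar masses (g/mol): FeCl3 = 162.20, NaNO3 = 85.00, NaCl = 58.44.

140.1 g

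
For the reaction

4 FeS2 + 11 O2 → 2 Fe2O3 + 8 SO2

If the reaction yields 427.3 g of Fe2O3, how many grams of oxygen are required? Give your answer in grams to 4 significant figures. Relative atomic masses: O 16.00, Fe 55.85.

M(Fe2O3) = 2(55.85) + 3(16.00) = 159.70 g/mol.
M(O2) = 2(16.00) = 32.00 g/mol.
n(Fe2O3) = 427.30 g / 159.70 g/mol = 2.6756 mol.
From the equation the Fe2O3:O2 mole ratio is 2:11, so n(O2) = 2.6756 × 11/2 = 14.716 mol.
Mass of O2 = 14.716 mol × 32.00 g/mol = 470.91 g.

470.9 g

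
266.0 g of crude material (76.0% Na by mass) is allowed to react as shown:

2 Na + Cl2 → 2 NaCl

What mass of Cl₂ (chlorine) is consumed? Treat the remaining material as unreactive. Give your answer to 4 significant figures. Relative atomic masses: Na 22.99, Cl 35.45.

311.7 g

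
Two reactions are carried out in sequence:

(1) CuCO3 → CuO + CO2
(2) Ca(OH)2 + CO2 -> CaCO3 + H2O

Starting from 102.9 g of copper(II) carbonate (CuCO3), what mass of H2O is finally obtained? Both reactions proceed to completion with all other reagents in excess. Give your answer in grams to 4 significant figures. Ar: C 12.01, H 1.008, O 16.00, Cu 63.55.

M(CuCO3) = 63.55 + 12.01 + 3(16.00) = 123.56 g/mol.
M(H2O) = 2(1.008) + 16.00 = 18.016 g/mol.
n(CuCO3) = 102.90 / 123.56 = 0.83279 mol.
Step 1 gives a 1:1 ratio of CuCO3 to CO2, so n(CO2) = 0.83279 mol.
In step 2 the CO2:H2O ratio is 1:1, so n(H2O) = 0.83279 mol.
Mass of H2O = 0.83279 × 18.016 = 15.004 g.

15.00 g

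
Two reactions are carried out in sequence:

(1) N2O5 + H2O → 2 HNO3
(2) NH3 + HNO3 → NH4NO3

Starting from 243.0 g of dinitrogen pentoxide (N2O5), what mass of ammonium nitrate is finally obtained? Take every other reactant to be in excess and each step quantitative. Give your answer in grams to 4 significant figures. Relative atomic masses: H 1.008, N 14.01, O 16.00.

360.2 g

M(N2O5) = 2(14.01) + 5(16.00) = 108.02 g/mol.
M(NH4NO3) = 2(14.01) + 4(1.008) + 3(16.00) = 80.052 g/mol.
n(N2O5) = 243.00 / 108.02 = 2.2496 mol.
Step 1 gives a 1:2 ratio of N2O5 to HNO3, so n(HNO3) = 4.4992 mol.
In step 2 the HNO3:NH4NO3 ratio is 1:1, so n(NH4NO3) = 4.4992 mol.
Mass of NH4NO3 = 4.4992 × 80.052 = 360.17 g.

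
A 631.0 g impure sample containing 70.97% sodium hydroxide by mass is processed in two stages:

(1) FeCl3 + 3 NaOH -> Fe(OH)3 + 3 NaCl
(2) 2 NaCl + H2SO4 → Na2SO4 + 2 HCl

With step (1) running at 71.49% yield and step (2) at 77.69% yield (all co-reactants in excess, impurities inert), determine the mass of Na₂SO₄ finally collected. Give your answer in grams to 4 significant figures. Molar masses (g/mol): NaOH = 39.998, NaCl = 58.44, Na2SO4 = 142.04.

441.6 g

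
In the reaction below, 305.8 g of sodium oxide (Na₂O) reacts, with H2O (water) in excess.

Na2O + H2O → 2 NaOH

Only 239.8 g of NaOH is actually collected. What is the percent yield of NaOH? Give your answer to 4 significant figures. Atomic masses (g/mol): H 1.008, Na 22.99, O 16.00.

60.76 %

M(Na2O) = 2(22.99) + 16.00 = 61.98 g/mol.
M(NaOH) = 22.99 + 16.00 + 1.008 = 39.998 g/mol.
n(Na2O) = 305.80 g / 61.98 g/mol = 4.9338 mol.
From the equation the Na2O:NaOH mole ratio is 1:2, so n(NaOH) = 4.9338 × 2/1 = 9.8677 mol.
Mass of NaOH = 9.8677 mol × 39.998 g/mol = 394.69 g.
This is the theoretical yield. Percent yield = 239.8 g / 394.69 g × 100% = 60.757%.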